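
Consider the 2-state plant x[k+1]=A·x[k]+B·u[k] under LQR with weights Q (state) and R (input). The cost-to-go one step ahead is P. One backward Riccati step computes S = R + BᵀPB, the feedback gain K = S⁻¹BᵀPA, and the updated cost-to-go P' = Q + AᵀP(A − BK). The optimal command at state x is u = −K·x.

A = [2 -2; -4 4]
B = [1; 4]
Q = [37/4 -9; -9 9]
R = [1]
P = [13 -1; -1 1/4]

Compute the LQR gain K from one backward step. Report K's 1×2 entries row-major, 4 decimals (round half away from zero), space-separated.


1.8000 -1.8000

BᵀP = [9.0000 0.0000]
S = R + BᵀPB = [1] + [9.0000] = [10.0000]
BᵀPA = [18.0000 -18.0000]
K = S⁻¹·BᵀPA = [1.8000 -1.8000]
A−BK = [0.2000 -0.2000; -11.2000 11.2000]
AᵀP(A−BK) = [39.6000 -39.6000; -39.6000 39.6000]
P' = Q + AᵀP(A−BK) = [48.8500 -48.6000; -48.6000 48.6000]
tr(P') = 97.4500


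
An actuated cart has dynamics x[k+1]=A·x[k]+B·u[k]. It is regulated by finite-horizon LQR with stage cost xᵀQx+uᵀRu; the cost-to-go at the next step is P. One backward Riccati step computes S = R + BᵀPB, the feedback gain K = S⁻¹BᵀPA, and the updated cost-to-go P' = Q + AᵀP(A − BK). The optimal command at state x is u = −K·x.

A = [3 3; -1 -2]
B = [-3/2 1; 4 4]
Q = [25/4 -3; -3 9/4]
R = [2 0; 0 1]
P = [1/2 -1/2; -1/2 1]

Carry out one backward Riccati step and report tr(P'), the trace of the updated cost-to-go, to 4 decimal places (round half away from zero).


BᵀP = [-2.7500 4.7500; -1.5000 3.5000]
S = R + BᵀPB = [2 0; 0 1] + [23.1250 16.2500; 16.2500 12.5000] = [25.1250 16.2500; 16.2500 13.5000]
BᵀPA = [-13.0000 -17.7500; -8.0000 -11.5000]
K = S⁻¹·BᵀPA = [-0.6057 -0.7022; 0.1364 -0.0067]
A−BK = [1.9551 1.9534; 0.8769 0.8353]
AᵀP(A−BK) = [1.7180 1.8186; 1.8186 1.9601]
P' = Q + AᵀP(A−BK) = [7.9680 -1.1814; -1.1814 4.2101]
tr(P') = 12.1780

12.1780


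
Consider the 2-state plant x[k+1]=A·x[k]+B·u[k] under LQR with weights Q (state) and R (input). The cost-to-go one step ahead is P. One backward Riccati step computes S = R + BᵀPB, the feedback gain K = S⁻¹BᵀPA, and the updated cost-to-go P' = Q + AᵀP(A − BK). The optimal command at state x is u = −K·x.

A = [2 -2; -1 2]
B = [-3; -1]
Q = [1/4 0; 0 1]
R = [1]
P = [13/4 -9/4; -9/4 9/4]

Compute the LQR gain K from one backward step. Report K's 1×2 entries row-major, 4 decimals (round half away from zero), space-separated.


BᵀP = [-7.5000 4.5000]
S = R + BᵀPB = [1] + [18.0000] = [19.0000]
BᵀPA = [-19.5000 24.0000]
K = S⁻¹·BᵀPA = [-1.0263 1.2632]
A−BK = [-1.0789 1.7895; -2.0263 3.2632]
AᵀP(A−BK) = [4.2368 -6.3684; -6.3684 9.6842]
P' = Q + AᵀP(A−BK) = [4.4868 -6.3684; -6.3684 10.6842]
tr(P') = 15.1711

-1.0263 1.2632


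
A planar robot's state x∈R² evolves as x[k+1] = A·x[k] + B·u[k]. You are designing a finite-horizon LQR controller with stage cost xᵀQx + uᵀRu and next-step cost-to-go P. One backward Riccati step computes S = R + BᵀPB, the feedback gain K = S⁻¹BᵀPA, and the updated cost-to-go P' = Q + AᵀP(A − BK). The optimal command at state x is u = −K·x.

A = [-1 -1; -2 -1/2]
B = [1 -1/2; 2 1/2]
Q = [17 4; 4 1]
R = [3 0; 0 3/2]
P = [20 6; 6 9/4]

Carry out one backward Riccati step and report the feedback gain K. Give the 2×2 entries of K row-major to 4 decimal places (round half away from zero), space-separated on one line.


-0.8911 -0.5896 0.2881 0.3936

BᵀP = [32.0000 10.5000; -7.0000 -1.8750]
S = R + BᵀPB = [3 0; 0 3/2] + [53.0000 -10.7500; -10.7500 2.5625] = [56.0000 -10.7500; -10.7500 4.0625]
BᵀPA = [-53.0000 -37.2500; 10.7500 7.9375]
K = S⁻¹·BᵀPA = [-0.8911 -0.5896; 0.2881 0.3936]
A−BK = [0.0352 -0.2136; -0.3618 0.4824]
AᵀP(A−BK) = [2.6734 1.7688; 1.7688 1.4749]
P' = Q + AᵀP(A−BK) = [19.6734 5.7688; 5.7688 2.4749]
tr(P') = 22.1482


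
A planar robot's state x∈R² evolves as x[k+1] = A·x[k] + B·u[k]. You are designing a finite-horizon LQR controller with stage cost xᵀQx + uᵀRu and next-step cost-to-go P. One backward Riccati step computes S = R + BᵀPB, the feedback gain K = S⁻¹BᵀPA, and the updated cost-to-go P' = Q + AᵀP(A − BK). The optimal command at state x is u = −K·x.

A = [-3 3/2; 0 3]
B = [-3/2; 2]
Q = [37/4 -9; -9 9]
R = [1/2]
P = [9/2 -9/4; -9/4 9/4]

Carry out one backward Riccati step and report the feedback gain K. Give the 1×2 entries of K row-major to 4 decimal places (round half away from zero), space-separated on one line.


1.0189 0.2038

BᵀP = [-11.2500 7.8750]
S = R + BᵀPB = [1/2] + [32.6250] = [33.1250]
BᵀPA = [33.7500 6.7500]
K = S⁻¹·BᵀPA = [1.0189 0.2038]
A−BK = [-1.4717 1.8057; -2.0377 2.5925]
AᵀP(A−BK) = [6.1132 -6.8774; -6.8774 8.7495]
P' = Q + AᵀP(A−BK) = [15.3632 -15.8774; -15.8774 17.7495]
tr(P') = 33.1127


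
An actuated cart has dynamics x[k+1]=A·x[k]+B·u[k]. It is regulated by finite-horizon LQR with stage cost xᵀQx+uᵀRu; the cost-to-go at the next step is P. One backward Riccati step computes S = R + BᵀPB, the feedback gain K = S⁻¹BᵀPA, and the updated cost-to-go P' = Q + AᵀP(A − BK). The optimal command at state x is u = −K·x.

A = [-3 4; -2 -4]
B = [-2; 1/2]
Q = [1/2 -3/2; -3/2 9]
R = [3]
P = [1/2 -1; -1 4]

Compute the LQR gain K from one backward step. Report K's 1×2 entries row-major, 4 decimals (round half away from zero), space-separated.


BᵀP = [-1.5000 4.0000]
S = R + BᵀPB = [3] + [5.0000] = [8.0000]
BᵀPA = [-3.5000 -22.0000]
K = S⁻¹·BᵀPA = [-0.4375 -2.7500]
A−BK = [-3.8750 -1.5000; -1.7813 -2.6250]
AᵀP(A−BK) = [6.9688 12.3750; 12.3750 43.5000]
P' = Q + AᵀP(A−BK) = [7.4688 10.8750; 10.8750 52.5000]
tr(P') = 59.9688

-0.4375 -2.7500


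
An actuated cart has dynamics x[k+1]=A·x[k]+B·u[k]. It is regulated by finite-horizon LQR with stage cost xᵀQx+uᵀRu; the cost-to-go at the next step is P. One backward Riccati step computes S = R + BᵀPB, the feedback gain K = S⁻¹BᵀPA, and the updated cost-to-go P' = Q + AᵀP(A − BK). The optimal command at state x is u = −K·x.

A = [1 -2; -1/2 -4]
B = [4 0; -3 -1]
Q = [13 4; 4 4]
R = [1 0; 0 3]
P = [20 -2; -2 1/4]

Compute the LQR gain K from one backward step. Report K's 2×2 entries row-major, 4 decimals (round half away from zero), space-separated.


0.2435 -0.3708 -0.0017 0.0752

BᵀP = [86.0000 -8.7500; 2.0000 -0.2500]
S = R + BᵀPB = [1 0; 0 3] + [370.2500 8.7500; 8.7500 0.2500] = [371.2500 8.7500; 8.7500 3.2500]
BᵀPA = [90.3750 -137.0000; 2.1250 -3.0000]
K = S⁻¹·BᵀPA = [0.2435 -0.3708; -0.0017 0.0752]
A−BK = [0.0261 -0.5168; 0.2288 -5.0372]
AᵀP(A−BK) = [0.0621 -0.1491; -0.1491 1.4265]
P' = Q + AᵀP(A−BK) = [13.0621 3.8509; 3.8509 5.4265]
tr(P') = 18.4887


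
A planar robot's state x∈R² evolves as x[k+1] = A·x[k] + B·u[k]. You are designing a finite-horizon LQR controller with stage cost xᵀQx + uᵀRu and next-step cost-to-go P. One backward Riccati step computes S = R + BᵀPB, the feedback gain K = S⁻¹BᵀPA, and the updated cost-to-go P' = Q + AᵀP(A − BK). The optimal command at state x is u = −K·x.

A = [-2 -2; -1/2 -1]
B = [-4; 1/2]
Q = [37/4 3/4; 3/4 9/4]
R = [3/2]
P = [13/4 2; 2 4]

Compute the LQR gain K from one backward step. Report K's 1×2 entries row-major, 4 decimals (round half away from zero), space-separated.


0.5806 0.6452

BᵀP = [-12.0000 -6.0000]
S = R + BᵀPB = [3/2] + [45.0000] = [46.5000]
BᵀPA = [27.0000 30.0000]
K = S⁻¹·BᵀPA = [0.5806 0.6452]
A−BK = [0.3226 0.5806; -0.7903 -1.3226]
AᵀP(A−BK) = [2.3226 3.5806; 3.5806 5.6452]
P' = Q + AᵀP(A−BK) = [11.5726 4.3306; 4.3306 7.8952]
tr(P') = 19.4677


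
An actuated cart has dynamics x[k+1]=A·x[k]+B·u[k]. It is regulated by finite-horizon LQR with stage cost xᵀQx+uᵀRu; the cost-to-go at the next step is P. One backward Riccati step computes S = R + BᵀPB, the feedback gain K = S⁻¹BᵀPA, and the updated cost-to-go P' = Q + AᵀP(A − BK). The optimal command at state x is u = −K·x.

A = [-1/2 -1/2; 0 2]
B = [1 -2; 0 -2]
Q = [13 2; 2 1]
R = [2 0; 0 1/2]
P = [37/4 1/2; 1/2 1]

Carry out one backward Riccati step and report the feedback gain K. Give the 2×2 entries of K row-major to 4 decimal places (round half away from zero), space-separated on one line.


-0.1543 -0.6975 0.1481 -0.2165

BᵀP = [9.2500 0.5000; -19.5000 -3.0000]
S = R + BᵀPB = [2 0; 0 1/2] + [9.2500 -19.5000; -19.5000 45.0000] = [11.2500 -19.5000; -19.5000 45.5000]
BᵀPA = [-4.6250 -3.6250; 9.7500 3.7500]
K = S⁻¹·BᵀPA = [-0.1543 -0.6975; 0.1481 -0.2165]
A−BK = [-0.0494 -0.2355; 0.2963 1.5670]
AᵀP(A−BK) = [0.1543 0.6975; 0.6975 3.5959]
P' = Q + AᵀP(A−BK) = [13.1543 2.6975; 2.6975 4.5959]
tr(P') = 17.7502


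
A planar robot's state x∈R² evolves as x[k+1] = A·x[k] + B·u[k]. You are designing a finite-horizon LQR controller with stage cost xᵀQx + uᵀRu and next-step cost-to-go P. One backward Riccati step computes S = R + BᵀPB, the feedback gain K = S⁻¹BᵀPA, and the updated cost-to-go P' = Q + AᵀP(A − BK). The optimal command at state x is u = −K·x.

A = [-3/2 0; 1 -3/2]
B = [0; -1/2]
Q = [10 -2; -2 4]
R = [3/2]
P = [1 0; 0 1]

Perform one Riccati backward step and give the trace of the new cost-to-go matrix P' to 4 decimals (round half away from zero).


19.0357

BᵀP = [0.0000 -0.5000]
S = R + BᵀPB = [3/2] + [0.2500] = [1.7500]
BᵀPA = [-0.5000 0.7500]
K = S⁻¹·BᵀPA = [-0.2857 0.4286]
A−BK = [-1.5000 0.0000; 0.8571 -1.2857]
AᵀP(A−BK) = [3.1071 -1.2857; -1.2857 1.9286]
P' = Q + AᵀP(A−BK) = [13.1071 -3.2857; -3.2857 5.9286]
tr(P') = 19.0357


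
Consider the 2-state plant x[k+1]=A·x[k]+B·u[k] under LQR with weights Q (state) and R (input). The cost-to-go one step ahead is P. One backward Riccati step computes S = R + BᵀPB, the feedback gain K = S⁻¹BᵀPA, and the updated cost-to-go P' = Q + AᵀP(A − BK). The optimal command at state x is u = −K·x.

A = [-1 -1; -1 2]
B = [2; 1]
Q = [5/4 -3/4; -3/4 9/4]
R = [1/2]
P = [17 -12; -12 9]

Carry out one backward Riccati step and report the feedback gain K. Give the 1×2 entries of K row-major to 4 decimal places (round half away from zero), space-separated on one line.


-0.2373 -1.7627

BᵀP = [22.0000 -15.0000]
S = R + BᵀPB = [1/2] + [29.0000] = [29.5000]
BᵀPA = [-7.0000 -52.0000]
K = S⁻¹·BᵀPA = [-0.2373 -1.7627]
A−BK = [-0.5254 2.5254; -0.7627 3.7627]
AᵀP(A−BK) = [0.3390 -1.3390; -1.3390 9.3390]
P' = Q + AᵀP(A−BK) = [1.5890 -2.0890; -2.0890 11.5890]
tr(P') = 13.1780


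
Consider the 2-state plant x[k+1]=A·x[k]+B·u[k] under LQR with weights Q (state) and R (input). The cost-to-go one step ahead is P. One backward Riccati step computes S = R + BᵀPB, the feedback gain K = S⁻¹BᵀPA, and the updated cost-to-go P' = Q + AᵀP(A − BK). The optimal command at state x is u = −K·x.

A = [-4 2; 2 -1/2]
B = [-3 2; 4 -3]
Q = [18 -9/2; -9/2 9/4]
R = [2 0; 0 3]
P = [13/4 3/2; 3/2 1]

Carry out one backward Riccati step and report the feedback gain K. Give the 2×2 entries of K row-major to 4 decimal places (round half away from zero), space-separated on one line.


BᵀP = [-3.7500 -0.5000; 2.0000 0.0000]
S = R + BᵀPB = [2 0; 0 3] + [9.2500 -6.0000; -6.0000 4.0000] = [11.2500 -6.0000; -6.0000 7.0000]
BᵀPA = [14.0000 -7.2500; -8.0000 4.0000]
K = S⁻¹·BᵀPA = [1.1696 -0.6257; -0.1404 0.0351]
A−BK = [-0.2105 0.0526; -3.0994 2.1082]
AᵀP(A−BK) = [14.5029 -8.9591; -8.9591 5.5731]
P' = Q + AᵀP(A−BK) = [32.5029 -13.4591; -13.4591 7.8231]
tr(P') = 40.3260

1.1696 -0.6257 -0.1404 0.0351


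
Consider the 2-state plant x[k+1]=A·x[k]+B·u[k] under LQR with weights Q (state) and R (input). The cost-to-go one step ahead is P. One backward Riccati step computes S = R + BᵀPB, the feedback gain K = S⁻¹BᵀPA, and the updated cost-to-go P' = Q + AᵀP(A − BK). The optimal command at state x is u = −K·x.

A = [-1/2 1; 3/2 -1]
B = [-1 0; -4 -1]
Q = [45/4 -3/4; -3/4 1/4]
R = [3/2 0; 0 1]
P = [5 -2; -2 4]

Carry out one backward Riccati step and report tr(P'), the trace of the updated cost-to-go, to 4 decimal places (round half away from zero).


BᵀP = [3.0000 -14.0000; 2.0000 -4.0000]
S = R + BᵀPB = [3/2 0; 0 1] + [53.0000 14.0000; 14.0000 4.0000] = [54.5000 14.0000; 14.0000 5.0000]
BᵀPA = [-22.5000 17.0000; -7.0000 6.0000]
K = S⁻¹·BᵀPA = [-0.1895 0.0131; -0.8693 1.1634]
A−BK = [-0.6895 1.0131; -0.1275 0.2157]
AᵀP(A−BK) = [2.9003 -4.0621; -4.0621 5.7974]
P' = Q + AᵀP(A−BK) = [14.1503 -4.8121; -4.8121 6.0474]
tr(P') = 20.1977

20.1977


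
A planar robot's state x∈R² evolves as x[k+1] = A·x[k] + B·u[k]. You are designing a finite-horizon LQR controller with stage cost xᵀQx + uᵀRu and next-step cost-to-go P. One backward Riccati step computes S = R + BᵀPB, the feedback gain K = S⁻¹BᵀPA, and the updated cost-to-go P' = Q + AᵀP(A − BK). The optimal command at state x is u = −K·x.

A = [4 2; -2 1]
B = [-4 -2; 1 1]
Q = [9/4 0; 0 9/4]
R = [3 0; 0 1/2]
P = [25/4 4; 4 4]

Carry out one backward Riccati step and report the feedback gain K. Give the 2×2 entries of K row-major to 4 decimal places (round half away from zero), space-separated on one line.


-0.2667 -0.8800 -1.3333 0.4000

BᵀP = [-21.0000 -12.0000; -8.5000 -4.0000]
S = R + BᵀPB = [3 0; 0 1/2] + [72.0000 30.0000; 30.0000 13.0000] = [75.0000 30.0000; 30.0000 13.5000]
BᵀPA = [-60.0000 -54.0000; -26.0000 -21.0000]
K = S⁻¹·BᵀPA = [-0.2667 -0.8800; -1.3333 0.4000]
A−BK = [0.2667 -0.7200; -0.4000 1.4800]
AᵀP(A−BK) = [1.3333 -0.4000; -0.4000 5.8800]
P' = Q + AᵀP(A−BK) = [3.5833 -0.4000; -0.4000 8.1300]
tr(P') = 11.7133


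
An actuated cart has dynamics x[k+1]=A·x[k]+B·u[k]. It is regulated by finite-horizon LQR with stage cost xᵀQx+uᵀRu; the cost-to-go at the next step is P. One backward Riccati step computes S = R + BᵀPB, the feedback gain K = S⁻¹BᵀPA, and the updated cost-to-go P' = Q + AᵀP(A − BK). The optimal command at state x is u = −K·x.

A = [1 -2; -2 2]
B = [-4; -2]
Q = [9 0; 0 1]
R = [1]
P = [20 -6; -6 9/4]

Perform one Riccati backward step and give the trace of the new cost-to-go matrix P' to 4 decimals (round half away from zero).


BᵀP = [-68.0000 19.5000]
S = R + BᵀPB = [1] + [233.0000] = [234.0000]
BᵀPA = [-107.0000 175.0000]
K = S⁻¹·BᵀPA = [-0.4573 0.7479]
A−BK = [-0.8291 0.9915; -2.9145 3.4957]
AᵀP(A−BK) = [4.0726 -4.9786; -4.9786 6.1239]
P' = Q + AᵀP(A−BK) = [13.0726 -4.9786; -4.9786 7.1239]
tr(P') = 20.1966

20.1966


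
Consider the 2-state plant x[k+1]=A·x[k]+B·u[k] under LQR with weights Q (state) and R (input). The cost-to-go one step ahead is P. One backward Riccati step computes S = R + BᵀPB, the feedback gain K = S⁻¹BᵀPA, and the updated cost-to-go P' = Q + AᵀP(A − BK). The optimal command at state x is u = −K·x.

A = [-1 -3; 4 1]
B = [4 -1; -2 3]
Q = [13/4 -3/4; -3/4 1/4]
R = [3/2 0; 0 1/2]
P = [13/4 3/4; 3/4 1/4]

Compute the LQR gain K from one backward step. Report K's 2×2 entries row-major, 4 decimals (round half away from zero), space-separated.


0.0366 -0.7539 0.7644 -0.0105

BᵀP = [11.5000 2.5000; -1.0000 0.0000]
S = R + BᵀPB = [3/2 0; 0 1/2] + [41.0000 -4.0000; -4.0000 1.0000] = [42.5000 -4.0000; -4.0000 1.5000]
BᵀPA = [-1.5000 -32.0000; 1.0000 3.0000]
K = S⁻¹·BᵀPA = [0.0366 -0.7539; 0.7644 -0.0105]
A−BK = [-0.3822 0.0052; 1.7801 -0.4764]
AᵀP(A−BK) = [0.5406 -0.1204; -0.1204 0.9058]
P' = Q + AᵀP(A−BK) = [3.7906 -0.8704; -0.8704 1.1558]
tr(P') = 4.9463


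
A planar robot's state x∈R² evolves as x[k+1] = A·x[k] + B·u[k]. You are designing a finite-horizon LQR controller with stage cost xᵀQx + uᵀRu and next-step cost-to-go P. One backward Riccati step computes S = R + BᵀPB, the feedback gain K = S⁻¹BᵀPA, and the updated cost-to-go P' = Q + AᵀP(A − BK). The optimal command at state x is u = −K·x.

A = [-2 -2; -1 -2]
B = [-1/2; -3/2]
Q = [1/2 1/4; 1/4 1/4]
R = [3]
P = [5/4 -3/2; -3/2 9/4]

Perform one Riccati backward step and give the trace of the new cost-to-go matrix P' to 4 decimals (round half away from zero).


BᵀP = [1.6250 -2.6250]
S = R + BᵀPB = [3] + [3.1250] = [6.1250]
BᵀPA = [-0.6250 2.0000]
K = S⁻¹·BᵀPA = [-0.1020 0.3265]
A−BK = [-2.0510 -1.8367; -1.1531 -1.5102]
AᵀP(A−BK) = [1.1862 0.7041; 0.7041 1.3469]
P' = Q + AᵀP(A−BK) = [1.6862 0.9541; 0.9541 1.5969]
tr(P') = 3.2832

3.2832


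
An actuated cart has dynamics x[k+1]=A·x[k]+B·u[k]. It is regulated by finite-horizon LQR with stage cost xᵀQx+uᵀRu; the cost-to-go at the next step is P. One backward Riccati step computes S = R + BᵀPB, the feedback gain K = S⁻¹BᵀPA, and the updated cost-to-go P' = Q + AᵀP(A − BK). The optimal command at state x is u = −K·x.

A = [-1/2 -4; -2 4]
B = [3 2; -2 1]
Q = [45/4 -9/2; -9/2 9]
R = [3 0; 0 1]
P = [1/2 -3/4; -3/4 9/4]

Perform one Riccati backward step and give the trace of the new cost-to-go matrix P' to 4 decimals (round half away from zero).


29.5281

BᵀP = [3.0000 -6.7500; 0.2500 0.7500]
S = R + BᵀPB = [3 0; 0 1] + [22.5000 -0.7500; -0.7500 1.2500] = [25.5000 -0.7500; -0.7500 2.2500]
BᵀPA = [12.0000 -39.0000; -1.6250 2.0000]
K = S⁻¹·BᵀPA = [0.4538 -1.5182; -0.5710 0.3828]
A−BK = [-0.7195 -0.2112; -0.5215 0.5809]
AᵀP(A−BK) = [1.2517 -2.6601; -2.6601 8.0264]
P' = Q + AᵀP(A−BK) = [12.5017 -7.1601; -7.1601 17.0264]
tr(P') = 29.5281


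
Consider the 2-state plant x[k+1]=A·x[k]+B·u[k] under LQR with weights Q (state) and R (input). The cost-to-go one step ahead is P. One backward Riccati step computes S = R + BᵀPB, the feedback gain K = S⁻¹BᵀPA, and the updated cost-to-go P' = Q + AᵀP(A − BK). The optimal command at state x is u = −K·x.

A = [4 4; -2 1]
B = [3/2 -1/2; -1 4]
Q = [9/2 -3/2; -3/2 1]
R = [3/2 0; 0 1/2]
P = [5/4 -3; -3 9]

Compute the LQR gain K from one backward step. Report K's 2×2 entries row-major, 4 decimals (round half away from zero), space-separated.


BᵀP = [4.8750 -13.5000; -12.6250 37.5000]
S = R + BᵀPB = [3/2 0; 0 1/2] + [20.8125 -56.4375; -56.4375 156.3125] = [22.3125 -56.4375; -56.4375 156.8125]
BᵀPA = [46.5000 6.0000; -125.5000 -13.0000]
K = S⁻¹·BᵀPA = [0.6659 0.6605; -0.5607 0.1548]
A−BK = [2.7209 3.0867; 0.9085 1.0412]
AᵀP(A−BK) = [2.6730 2.7161; 2.7161 3.0496]
P' = Q + AᵀP(A−BK) = [7.1730 1.2161; 1.2161 4.0496]
tr(P') = 11.2227

0.6659 0.6605 -0.5607 0.1548


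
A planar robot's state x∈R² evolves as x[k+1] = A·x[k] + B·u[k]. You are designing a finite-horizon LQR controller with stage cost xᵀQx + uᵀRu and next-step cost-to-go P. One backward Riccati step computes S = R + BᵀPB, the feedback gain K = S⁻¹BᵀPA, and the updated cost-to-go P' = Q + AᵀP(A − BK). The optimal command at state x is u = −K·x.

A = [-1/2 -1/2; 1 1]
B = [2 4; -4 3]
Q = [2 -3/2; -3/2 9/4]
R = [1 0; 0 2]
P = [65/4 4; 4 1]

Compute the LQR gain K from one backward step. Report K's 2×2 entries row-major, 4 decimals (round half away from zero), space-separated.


-0.0742 -0.0742 -0.0374 -0.0374

BᵀP = [16.5000 4.0000; 77.0000 19.0000]
S = R + BᵀPB = [1 0; 0 2] + [17.0000 78.0000; 78.0000 365.0000] = [18.0000 78.0000; 78.0000 367.0000]
BᵀPA = [-4.2500 -4.2500; -19.5000 -19.5000]
K = S⁻¹·BᵀPA = [-0.0742 -0.0742; -0.0374 -0.0374]
A−BK = [-0.2021 -0.2021; 0.8151 0.8151]
AᵀP(A−BK) = [0.0186 0.0186; 0.0186 0.0186]
P' = Q + AᵀP(A−BK) = [2.0186 -1.4814; -1.4814 2.2686]
tr(P') = 4.2871


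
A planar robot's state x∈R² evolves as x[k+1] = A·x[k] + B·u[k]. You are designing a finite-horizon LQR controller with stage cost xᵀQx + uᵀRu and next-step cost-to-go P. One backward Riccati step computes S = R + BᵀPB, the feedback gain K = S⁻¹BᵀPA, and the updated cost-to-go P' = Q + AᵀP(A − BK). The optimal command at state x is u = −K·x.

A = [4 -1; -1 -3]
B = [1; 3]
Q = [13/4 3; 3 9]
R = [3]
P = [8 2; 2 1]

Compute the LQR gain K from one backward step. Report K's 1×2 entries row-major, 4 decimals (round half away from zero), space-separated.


BᵀP = [14.0000 5.0000]
S = R + BᵀPB = [3] + [29.0000] = [32.0000]
BᵀPA = [51.0000 -29.0000]
K = S⁻¹·BᵀPA = [1.5938 -0.9063]
A−BK = [2.4063 -0.0938; -5.7813 -0.2813]
AᵀP(A−BK) = [31.7188 -4.7813; -4.7813 2.7188]
P' = Q + AᵀP(A−BK) = [34.9688 -1.7813; -1.7813 11.7188]
tr(P') = 46.6875

1.5938 -0.9063


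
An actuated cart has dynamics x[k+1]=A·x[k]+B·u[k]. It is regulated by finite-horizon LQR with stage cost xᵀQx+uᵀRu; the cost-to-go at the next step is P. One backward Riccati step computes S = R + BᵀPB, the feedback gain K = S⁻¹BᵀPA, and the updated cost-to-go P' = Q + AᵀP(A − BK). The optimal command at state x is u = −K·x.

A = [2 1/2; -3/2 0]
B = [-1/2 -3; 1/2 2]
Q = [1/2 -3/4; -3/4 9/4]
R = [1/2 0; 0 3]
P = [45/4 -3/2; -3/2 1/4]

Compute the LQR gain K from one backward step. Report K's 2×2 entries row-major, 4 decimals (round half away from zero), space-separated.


BᵀP = [-6.3750 0.8750; -36.7500 5.0000]
S = R + BᵀPB = [1/2 0; 0 3] + [3.6250 20.8750; 20.8750 120.2500] = [4.1250 20.8750; 20.8750 123.2500]
BᵀPA = [-14.0625 -3.1875; -81.0000 -18.3750]
K = S⁻¹·BᵀPA = [-0.5827 -0.1278; -0.5585 -0.1274]
A−BK = [0.0331 0.0538; -0.0916 0.3188]
AᵀP(A−BK) = [1.1291 0.2551; 0.2551 0.0634]
P' = Q + AᵀP(A−BK) = [1.6291 -0.4949; -0.4949 2.3134]
tr(P') = 3.9425

-0.5827 -0.1278 -0.5585 -0.1274


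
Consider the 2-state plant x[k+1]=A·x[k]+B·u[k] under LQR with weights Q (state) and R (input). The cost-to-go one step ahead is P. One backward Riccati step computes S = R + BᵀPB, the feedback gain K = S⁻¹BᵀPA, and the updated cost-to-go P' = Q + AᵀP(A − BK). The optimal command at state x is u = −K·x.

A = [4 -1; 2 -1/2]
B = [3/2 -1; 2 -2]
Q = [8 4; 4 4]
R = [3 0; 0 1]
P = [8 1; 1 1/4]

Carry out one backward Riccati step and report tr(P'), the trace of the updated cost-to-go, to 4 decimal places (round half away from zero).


BᵀP = [14.0000 2.0000; -10.0000 -1.5000]
S = R + BᵀPB = [3 0; 0 1] + [25.0000 -18.0000; -18.0000 13.0000] = [28.0000 -18.0000; -18.0000 14.0000]
BᵀPA = [60.0000 -15.0000; -43.0000 10.7500]
K = S⁻¹·BᵀPA = [0.9706 -0.2426; -1.8235 0.4559]
A−BK = [0.7206 -0.1801; -3.5882 0.8971]
AᵀP(A−BK) = [8.3529 -2.0882; -2.0882 0.5221]
P' = Q + AᵀP(A−BK) = [16.3529 1.9118; 1.9118 4.5221]
tr(P') = 20.8750

20.8750


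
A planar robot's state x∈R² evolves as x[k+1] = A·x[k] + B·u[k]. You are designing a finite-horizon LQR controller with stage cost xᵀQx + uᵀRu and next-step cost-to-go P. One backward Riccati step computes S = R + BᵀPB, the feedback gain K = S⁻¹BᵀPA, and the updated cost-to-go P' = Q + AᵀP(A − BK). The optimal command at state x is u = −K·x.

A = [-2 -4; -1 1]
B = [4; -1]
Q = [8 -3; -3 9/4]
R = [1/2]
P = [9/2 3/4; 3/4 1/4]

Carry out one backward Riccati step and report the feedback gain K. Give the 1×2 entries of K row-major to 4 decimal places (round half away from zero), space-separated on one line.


-0.5581 -0.9925

BᵀP = [17.2500 2.7500]
S = R + BᵀPB = [1/2] + [66.2500] = [66.7500]
BᵀPA = [-37.2500 -66.2500]
K = S⁻¹·BᵀPA = [-0.5581 -0.9925]
A−BK = [0.2322 -0.0300; -1.5581 0.0075]
AᵀP(A−BK) = [0.4625 0.2790; 0.2790 0.4963]
P' = Q + AᵀP(A−BK) = [8.4625 -2.7210; -2.7210 2.7463]
tr(P') = 11.2088


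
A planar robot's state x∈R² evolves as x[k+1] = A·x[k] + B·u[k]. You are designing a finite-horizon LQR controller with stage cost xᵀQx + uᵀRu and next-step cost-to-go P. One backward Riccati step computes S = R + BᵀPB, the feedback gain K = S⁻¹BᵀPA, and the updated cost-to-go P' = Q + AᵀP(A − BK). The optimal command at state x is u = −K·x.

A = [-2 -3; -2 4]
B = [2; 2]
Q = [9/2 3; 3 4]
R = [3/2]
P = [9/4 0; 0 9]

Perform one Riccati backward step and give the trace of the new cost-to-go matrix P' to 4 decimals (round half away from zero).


BᵀP = [4.5000 18.0000]
S = R + BᵀPB = [3/2] + [45.0000] = [46.5000]
BᵀPA = [-45.0000 58.5000]
K = S⁻¹·BᵀPA = [-0.9677 1.2581]
A−BK = [-0.0645 -5.5161; -0.0645 1.4839]
AᵀP(A−BK) = [1.4516 -1.8871; -1.8871 90.6532]
P' = Q + AᵀP(A−BK) = [5.9516 1.1129; 1.1129 94.6532]
tr(P') = 100.6048

100.6048


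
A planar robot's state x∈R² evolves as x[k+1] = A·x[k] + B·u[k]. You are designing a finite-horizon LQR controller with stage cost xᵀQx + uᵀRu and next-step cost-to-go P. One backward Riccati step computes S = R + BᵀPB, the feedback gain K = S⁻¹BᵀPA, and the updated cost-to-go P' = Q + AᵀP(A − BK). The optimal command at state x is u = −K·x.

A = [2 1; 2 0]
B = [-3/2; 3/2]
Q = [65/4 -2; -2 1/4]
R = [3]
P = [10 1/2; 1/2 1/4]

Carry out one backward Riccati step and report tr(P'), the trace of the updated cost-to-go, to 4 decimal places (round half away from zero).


BᵀP = [-14.2500 -0.3750]
S = R + BᵀPB = [3] + [20.8125] = [23.8125]
BᵀPA = [-29.2500 -14.2500]
K = S⁻¹·BᵀPA = [-1.2283 -0.5984]
A−BK = [0.1575 0.1024; 3.8425 0.8976]
AᵀP(A−BK) = [9.0709 3.4961; 3.4961 1.4724]
P' = Q + AᵀP(A−BK) = [25.3209 1.4961; 1.4961 1.7224]
tr(P') = 27.0433

27.0433


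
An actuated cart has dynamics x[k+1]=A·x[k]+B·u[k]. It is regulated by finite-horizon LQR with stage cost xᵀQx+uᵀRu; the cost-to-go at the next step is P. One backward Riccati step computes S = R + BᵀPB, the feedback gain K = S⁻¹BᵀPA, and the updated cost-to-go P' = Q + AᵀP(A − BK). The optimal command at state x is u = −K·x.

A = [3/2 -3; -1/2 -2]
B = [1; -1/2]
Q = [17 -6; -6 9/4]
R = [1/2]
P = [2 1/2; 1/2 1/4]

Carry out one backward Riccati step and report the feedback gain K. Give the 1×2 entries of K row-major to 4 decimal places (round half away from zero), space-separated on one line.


1.1818 -2.9091

BᵀP = [1.7500 0.3750]
S = R + BᵀPB = [1/2] + [1.5625] = [2.0625]
BᵀPA = [2.4375 -6.0000]
K = S⁻¹·BᵀPA = [1.1818 -2.9091]
A−BK = [0.3182 -0.0909; 0.0909 -3.4545]
AᵀP(A−BK) = [0.9318 -2.4091; -2.4091 7.5455]
P' = Q + AᵀP(A−BK) = [17.9318 -8.4091; -8.4091 9.7955]
tr(P') = 27.7273


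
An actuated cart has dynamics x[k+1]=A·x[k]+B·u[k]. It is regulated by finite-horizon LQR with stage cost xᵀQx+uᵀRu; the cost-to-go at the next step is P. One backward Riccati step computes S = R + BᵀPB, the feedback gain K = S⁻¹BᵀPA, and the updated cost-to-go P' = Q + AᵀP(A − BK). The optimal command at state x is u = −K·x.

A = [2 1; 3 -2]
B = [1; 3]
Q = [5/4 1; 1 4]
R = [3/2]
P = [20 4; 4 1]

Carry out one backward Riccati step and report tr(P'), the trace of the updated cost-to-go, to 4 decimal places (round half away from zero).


BᵀP = [32.0000 7.0000]
S = R + BᵀPB = [3/2] + [53.0000] = [54.5000]
BᵀPA = [85.0000 18.0000]
K = S⁻¹·BᵀPA = [1.5596 0.3303]
A−BK = [0.4404 0.6697; -1.6789 -2.9908]
AᵀP(A−BK) = [4.4312 1.9266; 1.9266 2.0550]
P' = Q + AᵀP(A−BK) = [5.6812 2.9266; 2.9266 6.0550]
tr(P') = 11.7362

11.7362


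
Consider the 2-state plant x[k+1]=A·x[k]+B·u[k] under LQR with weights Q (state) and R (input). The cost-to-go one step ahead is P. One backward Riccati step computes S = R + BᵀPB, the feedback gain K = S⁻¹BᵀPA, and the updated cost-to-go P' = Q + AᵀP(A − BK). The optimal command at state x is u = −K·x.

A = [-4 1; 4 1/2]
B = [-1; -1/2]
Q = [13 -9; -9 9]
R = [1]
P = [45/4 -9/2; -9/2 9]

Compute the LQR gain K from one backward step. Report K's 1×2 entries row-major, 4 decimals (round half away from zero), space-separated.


BᵀP = [-9.0000 0.0000]
S = R + BᵀPB = [1] + [9.0000] = [10.0000]
BᵀPA = [36.0000 -9.0000]
K = S⁻¹·BᵀPA = [3.6000 -0.9000]
A−BK = [-0.4000 0.1000; 5.8000 0.0500]
AᵀP(A−BK) = [338.4000 -3.6000; -3.6000 0.9000]
P' = Q + AᵀP(A−BK) = [351.4000 -12.6000; -12.6000 9.9000]
tr(P') = 361.3000

3.6000 -0.9000


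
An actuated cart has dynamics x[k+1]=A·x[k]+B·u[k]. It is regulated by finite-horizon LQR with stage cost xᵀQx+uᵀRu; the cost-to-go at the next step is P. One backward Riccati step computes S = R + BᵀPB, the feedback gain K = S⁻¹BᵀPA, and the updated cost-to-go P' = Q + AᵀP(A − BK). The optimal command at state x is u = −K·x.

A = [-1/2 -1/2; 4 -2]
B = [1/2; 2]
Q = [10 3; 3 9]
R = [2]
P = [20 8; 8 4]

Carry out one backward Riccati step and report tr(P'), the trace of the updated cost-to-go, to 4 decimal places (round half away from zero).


BᵀP = [26.0000 12.0000]
S = R + BᵀPB = [2] + [37.0000] = [39.0000]
BᵀPA = [35.0000 -37.0000]
K = S⁻¹·BᵀPA = [0.8974 -0.9487]
A−BK = [-0.9487 -0.0256; 2.2051 -0.1026]
AᵀP(A−BK) = [5.5897 -1.7949; -1.7949 1.8974]
P' = Q + AᵀP(A−BK) = [15.5897 1.2051; 1.2051 10.8974]
tr(P') = 26.4872

26.4872


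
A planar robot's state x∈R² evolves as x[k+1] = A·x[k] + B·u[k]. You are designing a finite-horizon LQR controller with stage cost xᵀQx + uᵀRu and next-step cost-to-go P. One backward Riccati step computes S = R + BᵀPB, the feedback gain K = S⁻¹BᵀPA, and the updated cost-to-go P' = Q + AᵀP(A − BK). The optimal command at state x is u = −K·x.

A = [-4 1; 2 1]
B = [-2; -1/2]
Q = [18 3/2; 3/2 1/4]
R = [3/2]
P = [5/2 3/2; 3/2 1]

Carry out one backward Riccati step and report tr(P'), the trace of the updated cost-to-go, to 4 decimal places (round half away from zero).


21.5932

BᵀP = [-5.7500 -3.5000]
S = R + BᵀPB = [3/2] + [13.2500] = [14.7500]
BᵀPA = [16.0000 -9.2500]
K = S⁻¹·BᵀPA = [1.0847 -0.6271]
A−BK = [-1.8305 -0.2542; 2.5424 0.6864]
AᵀP(A−BK) = [2.6441 -0.9661; -0.9661 0.6992]
P' = Q + AᵀP(A−BK) = [20.6441 0.5339; 0.5339 0.9492]
tr(P') = 21.5932


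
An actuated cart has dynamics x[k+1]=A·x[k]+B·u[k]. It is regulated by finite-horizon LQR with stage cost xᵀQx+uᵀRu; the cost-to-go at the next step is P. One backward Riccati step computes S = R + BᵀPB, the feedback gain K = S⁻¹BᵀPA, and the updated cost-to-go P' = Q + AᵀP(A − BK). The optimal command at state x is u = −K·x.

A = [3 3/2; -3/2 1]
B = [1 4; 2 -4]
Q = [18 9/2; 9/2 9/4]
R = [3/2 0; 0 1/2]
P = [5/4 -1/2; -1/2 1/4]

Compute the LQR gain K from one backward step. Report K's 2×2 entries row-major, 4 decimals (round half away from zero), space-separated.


BᵀP = [0.2500 0.0000; 7.0000 -3.0000]
S = R + BᵀPB = [3/2 0; 0 1/2] + [0.2500 1.0000; 1.0000 40.0000] = [1.7500 1.0000; 1.0000 40.5000]
BᵀPA = [0.7500 0.3750; 25.5000 7.5000]
K = S⁻¹·BᵀPA = [0.0698 0.1100; 0.6279 0.1825]
A−BK = [0.4186 0.6601; 0.8721 1.5098]
AᵀP(A−BK) = [0.2485 0.1395; 0.1395 0.1527]
P' = Q + AᵀP(A−BK) = [18.2485 4.6395; 4.6395 2.4027]
tr(P') = 20.6513

0.0698 0.1100 0.6279 0.1825


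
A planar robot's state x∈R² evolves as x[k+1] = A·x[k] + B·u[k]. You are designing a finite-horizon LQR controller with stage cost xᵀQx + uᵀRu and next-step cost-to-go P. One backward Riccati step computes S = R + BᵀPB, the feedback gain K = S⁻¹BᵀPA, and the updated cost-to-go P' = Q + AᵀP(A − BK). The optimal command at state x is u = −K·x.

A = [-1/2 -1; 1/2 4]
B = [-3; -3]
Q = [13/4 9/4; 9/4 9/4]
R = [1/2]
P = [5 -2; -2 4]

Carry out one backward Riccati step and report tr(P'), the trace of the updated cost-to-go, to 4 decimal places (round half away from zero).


BᵀP = [-9.0000 -6.0000]
S = R + BᵀPB = [1/2] + [45.0000] = [45.5000]
BᵀPA = [1.5000 -15.0000]
K = S⁻¹·BᵀPA = [0.0330 -0.3297]
A−BK = [-0.4011 -1.9890; 0.5989 3.0110]
AᵀP(A−BK) = [3.2005 15.9945; 15.9945 80.0549]
P' = Q + AᵀP(A−BK) = [6.4505 18.2445; 18.2445 82.3049]
tr(P') = 88.7555

88.7555


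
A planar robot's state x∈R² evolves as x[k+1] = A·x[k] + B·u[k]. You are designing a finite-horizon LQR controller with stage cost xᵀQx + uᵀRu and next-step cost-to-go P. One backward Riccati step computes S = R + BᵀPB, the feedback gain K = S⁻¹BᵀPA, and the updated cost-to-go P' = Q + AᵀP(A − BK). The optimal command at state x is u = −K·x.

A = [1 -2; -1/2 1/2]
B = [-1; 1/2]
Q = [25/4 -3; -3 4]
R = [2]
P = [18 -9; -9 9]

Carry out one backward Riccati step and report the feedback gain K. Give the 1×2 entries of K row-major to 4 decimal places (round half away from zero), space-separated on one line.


-0.9360 1.6560

BᵀP = [-22.5000 13.5000]
S = R + BᵀPB = [2] + [29.2500] = [31.2500]
BᵀPA = [-29.2500 51.7500]
K = S⁻¹·BᵀPA = [-0.9360 1.6560]
A−BK = [0.0640 -0.3440; -0.0320 -0.3280]
AᵀP(A−BK) = [1.8720 -3.3120; -3.3120 6.5520]
P' = Q + AᵀP(A−BK) = [8.1220 -6.3120; -6.3120 10.5520]
tr(P') = 18.6740


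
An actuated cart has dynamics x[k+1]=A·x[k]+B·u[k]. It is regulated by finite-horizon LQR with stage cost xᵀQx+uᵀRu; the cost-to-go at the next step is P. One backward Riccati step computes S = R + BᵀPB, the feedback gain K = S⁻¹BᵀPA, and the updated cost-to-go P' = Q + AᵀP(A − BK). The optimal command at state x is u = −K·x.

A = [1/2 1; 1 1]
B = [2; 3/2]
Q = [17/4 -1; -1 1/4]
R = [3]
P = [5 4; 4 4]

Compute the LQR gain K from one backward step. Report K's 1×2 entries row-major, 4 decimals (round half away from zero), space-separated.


BᵀP = [16.0000 14.0000]
S = R + BᵀPB = [3] + [53.0000] = [56.0000]
BᵀPA = [22.0000 30.0000]
K = S⁻¹·BᵀPA = [0.3929 0.5357]
A−BK = [-0.2857 -0.0714; 0.4107 0.1964]
AᵀP(A−BK) = [0.6071 0.7143; 0.7143 0.9286]
P' = Q + AᵀP(A−BK) = [4.8571 -0.2857; -0.2857 1.1786]
tr(P') = 6.0357

0.3929 0.5357


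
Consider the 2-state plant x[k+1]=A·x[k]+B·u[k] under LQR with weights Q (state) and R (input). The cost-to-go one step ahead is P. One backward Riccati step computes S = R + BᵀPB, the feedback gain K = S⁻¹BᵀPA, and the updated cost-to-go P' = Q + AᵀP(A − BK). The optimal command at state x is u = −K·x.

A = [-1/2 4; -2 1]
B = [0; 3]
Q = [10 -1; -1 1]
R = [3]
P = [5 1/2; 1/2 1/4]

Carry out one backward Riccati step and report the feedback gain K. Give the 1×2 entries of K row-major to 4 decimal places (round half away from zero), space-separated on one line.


BᵀP = [1.5000 0.7500]
S = R + BᵀPB = [3] + [2.2500] = [5.2500]
BᵀPA = [-2.2500 6.7500]
K = S⁻¹·BᵀPA = [-0.4286 1.2857]
A−BK = [-0.5000 4.0000; -0.7143 -2.8571]
AᵀP(A−BK) = [2.2857 -11.8571; -11.8571 75.5714]
P' = Q + AᵀP(A−BK) = [12.2857 -12.8571; -12.8571 76.5714]
tr(P') = 88.8571

-0.4286 1.2857


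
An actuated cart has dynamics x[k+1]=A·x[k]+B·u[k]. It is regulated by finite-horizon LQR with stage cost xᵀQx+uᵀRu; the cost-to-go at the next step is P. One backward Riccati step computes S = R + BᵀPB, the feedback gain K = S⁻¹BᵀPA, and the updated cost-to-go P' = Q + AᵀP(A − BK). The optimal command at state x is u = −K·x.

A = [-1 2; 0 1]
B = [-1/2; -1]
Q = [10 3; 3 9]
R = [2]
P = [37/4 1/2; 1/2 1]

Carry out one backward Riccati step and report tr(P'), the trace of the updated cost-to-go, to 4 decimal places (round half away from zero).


BᵀP = [-5.1250 -1.2500]
S = R + BᵀPB = [2] + [3.8125] = [5.8125]
BᵀPA = [5.1250 -11.5000]
K = S⁻¹·BᵀPA = [0.8817 -1.9785]
A−BK = [-0.5591 1.0108; 0.8817 -0.9785]
AᵀP(A−BK) = [4.7312 -8.8602; -8.8602 17.2473]
P' = Q + AᵀP(A−BK) = [14.7312 -5.8602; -5.8602 26.2473]
tr(P') = 40.9785

40.9785


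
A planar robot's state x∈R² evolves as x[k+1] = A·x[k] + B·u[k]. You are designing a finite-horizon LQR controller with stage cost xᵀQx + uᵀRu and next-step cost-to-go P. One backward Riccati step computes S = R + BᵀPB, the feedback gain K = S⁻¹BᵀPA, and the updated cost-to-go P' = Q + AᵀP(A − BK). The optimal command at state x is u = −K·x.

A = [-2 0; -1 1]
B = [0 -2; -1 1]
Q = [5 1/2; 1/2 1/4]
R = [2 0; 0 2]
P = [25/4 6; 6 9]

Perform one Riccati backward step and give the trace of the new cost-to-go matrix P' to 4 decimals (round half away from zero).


15.3313

BᵀP = [-6.0000 -9.0000; -6.5000 -3.0000]
S = R + BᵀPB = [2 0; 0 2] + [9.0000 3.0000; 3.0000 10.0000] = [11.0000 3.0000; 3.0000 12.0000]
BᵀPA = [21.0000 -9.0000; 16.0000 -3.0000]
K = S⁻¹·BᵀPA = [1.6585 -0.8049; 0.9187 -0.0488]
A−BK = [-0.1626 -0.0976; -0.2602 0.2439]
AᵀP(A−BK) = [8.4715 -3.3171; -3.3171 1.6098]
P' = Q + AᵀP(A−BK) = [13.4715 -2.8171; -2.8171 1.8598]
tr(P') = 15.3313


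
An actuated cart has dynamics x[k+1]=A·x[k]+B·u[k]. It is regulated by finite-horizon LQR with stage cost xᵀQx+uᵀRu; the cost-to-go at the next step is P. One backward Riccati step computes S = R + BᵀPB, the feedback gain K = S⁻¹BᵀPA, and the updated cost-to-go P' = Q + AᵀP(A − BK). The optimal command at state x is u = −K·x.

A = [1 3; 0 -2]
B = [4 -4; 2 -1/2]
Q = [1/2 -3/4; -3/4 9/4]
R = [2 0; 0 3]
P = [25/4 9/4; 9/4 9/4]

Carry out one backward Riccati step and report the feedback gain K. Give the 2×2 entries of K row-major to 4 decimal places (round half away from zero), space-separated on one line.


BᵀP = [29.5000 13.5000; -26.1250 -10.1250]
S = R + BᵀPB = [2 0; 0 3] + [145.0000 -124.7500; -124.7500 109.5625] = [147.0000 -124.7500; -124.7500 112.5625]
BᵀPA = [29.5000 61.5000; -26.1250 -58.1250]
K = S⁻¹·BᵀPA = [0.0625 -0.3338; -0.1628 -0.8863]
A−BK = [0.0987 0.7899; -0.2064 -1.7756]
AᵀP(A−BK) = [0.1524 0.9420; 0.9420 7.2613]
P' = Q + AᵀP(A−BK) = [0.6524 0.1920; 0.1920 9.5113]
tr(P') = 10.1637

0.0625 -0.3338 -0.1628 -0.8863


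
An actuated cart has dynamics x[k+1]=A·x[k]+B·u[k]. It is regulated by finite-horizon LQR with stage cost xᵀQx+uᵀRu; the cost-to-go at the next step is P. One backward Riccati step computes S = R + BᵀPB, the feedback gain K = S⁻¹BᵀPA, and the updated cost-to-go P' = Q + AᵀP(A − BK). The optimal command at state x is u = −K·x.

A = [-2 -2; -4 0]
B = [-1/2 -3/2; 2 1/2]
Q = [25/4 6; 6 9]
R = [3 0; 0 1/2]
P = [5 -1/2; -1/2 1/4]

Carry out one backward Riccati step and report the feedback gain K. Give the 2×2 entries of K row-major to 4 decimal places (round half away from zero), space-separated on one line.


BᵀP = [-3.5000 0.7500; -7.7500 0.8750]
S = R + BᵀPB = [3 0; 0 1/2] + [3.2500 5.6250; 5.6250 12.0625] = [6.2500 5.6250; 5.6250 12.5625]
BᵀPA = [4.0000 7.0000; 12.0000 15.5000]
K = S⁻¹·BᵀPA = [-0.3680 0.0160; 1.1200 1.2267]
A−BK = [-0.5040 -0.1520; -3.8240 -0.6453]
AᵀP(A−BK) = [4.0320 1.2160; 1.2160 0.8747]
P' = Q + AᵀP(A−BK) = [10.2820 7.2160; 7.2160 9.8747]
tr(P') = 20.1567

-0.3680 0.0160 1.1200 1.2267


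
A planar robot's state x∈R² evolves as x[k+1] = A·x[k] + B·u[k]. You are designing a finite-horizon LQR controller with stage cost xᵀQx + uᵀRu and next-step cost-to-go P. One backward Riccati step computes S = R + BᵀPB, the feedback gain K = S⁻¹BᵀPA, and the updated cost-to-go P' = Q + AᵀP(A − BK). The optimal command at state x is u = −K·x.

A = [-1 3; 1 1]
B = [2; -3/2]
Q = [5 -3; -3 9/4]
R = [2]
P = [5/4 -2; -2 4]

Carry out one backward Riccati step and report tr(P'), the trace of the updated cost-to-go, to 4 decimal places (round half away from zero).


9.6607

BᵀP = [5.5000 -10.0000]
S = R + BᵀPB = [2] + [26.0000] = [28.0000]
BᵀPA = [-15.5000 6.5000]
K = S⁻¹·BᵀPA = [-0.5536 0.2321]
A−BK = [0.1071 2.5357; 0.1696 1.3482]
AᵀP(A−BK) = [0.6696 -0.1518; -0.1518 1.7411]
P' = Q + AᵀP(A−BK) = [5.6696 -3.1518; -3.1518 3.9911]
tr(P') = 9.6607


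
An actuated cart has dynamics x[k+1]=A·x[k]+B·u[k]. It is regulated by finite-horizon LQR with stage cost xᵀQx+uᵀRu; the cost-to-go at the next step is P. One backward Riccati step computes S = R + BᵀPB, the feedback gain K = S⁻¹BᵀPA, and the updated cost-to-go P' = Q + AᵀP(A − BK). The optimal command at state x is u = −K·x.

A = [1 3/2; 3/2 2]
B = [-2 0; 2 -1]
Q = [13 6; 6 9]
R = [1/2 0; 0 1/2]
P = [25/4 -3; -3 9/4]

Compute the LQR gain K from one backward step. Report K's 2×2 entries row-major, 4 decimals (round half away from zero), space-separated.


-0.2272 -0.3667 -1.0037 -1.4000

BᵀP = [-18.5000 10.5000; 3.0000 -2.2500]
S = R + BᵀPB = [1/2 0; 0 1/2] + [58.0000 -10.5000; -10.5000 2.2500] = [58.5000 -10.5000; -10.5000 2.7500]
BᵀPA = [-2.7500 -6.7500; -0.3750 0.0000]
K = S⁻¹·BᵀPA = [-0.2272 -0.3667; -1.0037 -1.4000]
A−BK = [0.5457 0.7667; 0.9506 1.3333]
AᵀP(A−BK) = [1.3114 1.8417; 1.8417 2.5875]
P' = Q + AᵀP(A−BK) = [14.3114 7.8417; 7.8417 11.5875]
tr(P') = 25.8989


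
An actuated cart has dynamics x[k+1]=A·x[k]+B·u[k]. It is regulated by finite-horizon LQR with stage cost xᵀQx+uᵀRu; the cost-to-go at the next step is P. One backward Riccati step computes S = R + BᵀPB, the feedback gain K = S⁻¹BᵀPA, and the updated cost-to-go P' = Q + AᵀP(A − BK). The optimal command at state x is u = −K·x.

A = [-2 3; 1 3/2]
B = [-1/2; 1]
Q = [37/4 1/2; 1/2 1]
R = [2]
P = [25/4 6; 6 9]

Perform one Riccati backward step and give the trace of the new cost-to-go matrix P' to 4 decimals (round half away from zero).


103.4048

BᵀP = [2.8750 6.0000]
S = R + BᵀPB = [2] + [4.5625] = [6.5625]
BᵀPA = [0.2500 17.6250]
K = S⁻¹·BᵀPA = [0.0381 2.6857]
A−BK = [-1.9810 4.3429; 0.9619 -1.1857]
AᵀP(A−BK) = [9.9905 -24.6714; -24.6714 83.1643]
P' = Q + AᵀP(A−BK) = [19.2405 -24.1714; -24.1714 84.1643]
tr(P') = 103.4048
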